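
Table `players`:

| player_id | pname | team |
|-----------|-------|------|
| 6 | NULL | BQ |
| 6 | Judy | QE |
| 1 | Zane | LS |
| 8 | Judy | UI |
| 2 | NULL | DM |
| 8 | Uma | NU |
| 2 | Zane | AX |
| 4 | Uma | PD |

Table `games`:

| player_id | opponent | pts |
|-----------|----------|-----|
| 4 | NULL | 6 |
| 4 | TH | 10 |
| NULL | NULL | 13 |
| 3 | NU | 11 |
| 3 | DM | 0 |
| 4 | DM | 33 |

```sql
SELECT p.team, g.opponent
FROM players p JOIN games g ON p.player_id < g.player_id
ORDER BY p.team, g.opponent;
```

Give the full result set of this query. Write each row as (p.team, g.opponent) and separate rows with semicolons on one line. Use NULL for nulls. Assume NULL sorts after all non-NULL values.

INNER JOIN keeps only pairs where the ON condition holds.
Matching on p.player_id < g.player_id. A NULL in a compared column never satisfies the condition.
- p[0] player_id=6 → no match; dropped.
- p[1] player_id=6 → no match; dropped.
- p[2] player_id=1 → 5 match(es) in g → 5 row(s).
- p[3] player_id=8 → no match; dropped.
- p[4] player_id=2 → 5 match(es) in g → 5 row(s).
- p[5] player_id=8 → no match; dropped.
- p[6] player_id=2 → 5 match(es) in g → 5 row(s).
- p[7] player_id=4 → no match; dropped.

(AX, DM); (AX, DM); (AX, NU); (AX, TH); (AX, NULL); (DM, DM); (DM, DM); (DM, NU); (DM, TH); (DM, NULL); (LS, DM); (LS, DM); (LS, NU); (LS, TH); (LS, NULL)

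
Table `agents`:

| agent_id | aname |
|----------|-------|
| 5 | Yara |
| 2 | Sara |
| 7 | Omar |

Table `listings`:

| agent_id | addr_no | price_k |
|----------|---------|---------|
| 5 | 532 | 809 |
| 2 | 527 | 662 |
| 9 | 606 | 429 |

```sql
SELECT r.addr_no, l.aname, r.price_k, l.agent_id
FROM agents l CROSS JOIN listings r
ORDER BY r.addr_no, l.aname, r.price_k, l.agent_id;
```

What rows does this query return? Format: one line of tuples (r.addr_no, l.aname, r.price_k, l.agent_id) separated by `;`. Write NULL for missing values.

CROSS JOIN pairs every row of `agents` with every row of `listings`: 3 × 3 = 9 rows.
After projecting and ordering:
r.addr_no | l.aname | r.price_k | l.agent_id
527 | Omar | 662 | 7
527 | Sara | 662 | 2
527 | Yara | 662 | 5
532 | Omar | 809 | 7
532 | Sara | 809 | 2
532 | Yara | 809 | 5
606 | Omar | 429 | 7
606 | Sara | 429 | 2
606 | Yara | 429 | 5

(527, Omar, 662, 7); (527, Sara, 662, 2); (527, Yara, 662, 5); (532, Omar, 809, 7); (532, Sara, 809, 2); (532, Yara, 809, 5); (606, Omar, 429, 7); (606, Sara, 429, 2); (606, Yara, 429, 5)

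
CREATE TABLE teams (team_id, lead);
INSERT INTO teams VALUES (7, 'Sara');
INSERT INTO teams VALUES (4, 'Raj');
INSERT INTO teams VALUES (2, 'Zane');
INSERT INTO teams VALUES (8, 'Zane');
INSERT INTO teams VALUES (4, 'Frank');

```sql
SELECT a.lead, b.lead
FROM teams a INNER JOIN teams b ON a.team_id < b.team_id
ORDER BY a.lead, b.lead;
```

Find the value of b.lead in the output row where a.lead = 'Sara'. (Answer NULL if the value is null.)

INNER JOIN keeps only pairs where the ON condition holds.
Matching on a.team_id < b.team_id.
- a (team_id=7) pairs with 1 row(s) of b.
- a (team_id=4) pairs with 2 row(s) of b.
- a (team_id=2) pairs with 4 row(s) of b.
- a (team_id=8) has no partner → excluded.
- a (team_id=4) pairs with 2 row(s) of b.

Zane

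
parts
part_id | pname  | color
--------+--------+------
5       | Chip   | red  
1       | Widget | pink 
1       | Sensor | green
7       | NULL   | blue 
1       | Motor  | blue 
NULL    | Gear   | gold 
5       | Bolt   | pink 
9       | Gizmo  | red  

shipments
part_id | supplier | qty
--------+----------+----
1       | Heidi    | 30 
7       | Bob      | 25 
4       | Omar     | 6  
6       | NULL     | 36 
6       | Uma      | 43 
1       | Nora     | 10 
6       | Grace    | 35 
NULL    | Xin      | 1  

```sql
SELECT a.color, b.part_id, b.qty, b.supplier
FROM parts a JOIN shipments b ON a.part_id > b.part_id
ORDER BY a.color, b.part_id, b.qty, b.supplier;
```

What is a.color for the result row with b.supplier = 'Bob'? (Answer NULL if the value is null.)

red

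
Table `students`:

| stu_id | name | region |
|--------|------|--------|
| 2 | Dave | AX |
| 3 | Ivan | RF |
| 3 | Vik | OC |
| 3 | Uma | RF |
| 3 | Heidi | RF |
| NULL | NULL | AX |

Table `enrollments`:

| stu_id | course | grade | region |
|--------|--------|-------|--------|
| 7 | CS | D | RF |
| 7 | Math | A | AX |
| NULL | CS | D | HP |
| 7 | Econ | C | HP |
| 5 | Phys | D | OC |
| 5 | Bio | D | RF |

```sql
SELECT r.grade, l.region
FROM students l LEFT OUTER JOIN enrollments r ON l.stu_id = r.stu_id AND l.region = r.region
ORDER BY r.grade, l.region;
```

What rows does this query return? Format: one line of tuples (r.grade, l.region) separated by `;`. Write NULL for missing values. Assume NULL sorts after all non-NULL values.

LEFT JOIN keeps every row from `students`; unmatched rows get NULL for `enrollments`'s columns.
Matching on l.stu_id = r.stu_id AND l.region = r.region. A NULL in a compared column never satisfies the condition.
- stu_id=2, region=AX: no r row matches, row kept with r columns NULL.
- stu_id=3, region=RF: no r row matches, row kept with r columns NULL.
- stu_id=3, region=OC: no r row matches, row kept with r columns NULL.
- stu_id=3, region=RF: no r row matches, row kept with r columns NULL.
- stu_id=3, region=RF: no r row matches, row kept with r columns NULL.
- stu_id=NULL, region=AX: no r row matches, row kept with r columns NULL.
After projecting and ordering:
r.grade | l.region
NULL | AX
NULL | AX
NULL | OC
NULL | RF
NULL | RF
NULL | RF

(NULL, AX); (NULL, AX); (NULL, OC); (NULL, RF); (NULL, RF); (NULL, RF)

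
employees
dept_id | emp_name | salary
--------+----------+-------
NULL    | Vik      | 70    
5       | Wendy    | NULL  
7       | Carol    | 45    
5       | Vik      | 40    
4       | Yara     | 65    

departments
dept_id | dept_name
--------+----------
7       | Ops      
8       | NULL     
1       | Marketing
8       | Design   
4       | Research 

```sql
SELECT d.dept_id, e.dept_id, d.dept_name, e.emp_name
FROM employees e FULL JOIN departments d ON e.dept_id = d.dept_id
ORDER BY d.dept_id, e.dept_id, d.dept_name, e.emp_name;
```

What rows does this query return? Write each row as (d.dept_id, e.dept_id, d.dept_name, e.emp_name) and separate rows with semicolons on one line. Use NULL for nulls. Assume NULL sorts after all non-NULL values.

(1, NULL, Marketing, NULL); (4, 4, Research, Yara); (7, 7, Ops, Carol); (8, NULL, Design, NULL); (8, NULL, NULL, NULL); (NULL, 5, NULL, Vik); (NULL, 5, NULL, Wendy); (NULL, NULL, NULL, Vik)

FULL OUTER JOIN keeps every row from both sides; unmatched rows get NULL for the other side's columns.
Matching on e.dept_id = d.dept_id. A NULL in a compared column never satisfies the condition.
Matched pairs: 2; unmatched e rows kept: 3; unmatched d rows kept: 3.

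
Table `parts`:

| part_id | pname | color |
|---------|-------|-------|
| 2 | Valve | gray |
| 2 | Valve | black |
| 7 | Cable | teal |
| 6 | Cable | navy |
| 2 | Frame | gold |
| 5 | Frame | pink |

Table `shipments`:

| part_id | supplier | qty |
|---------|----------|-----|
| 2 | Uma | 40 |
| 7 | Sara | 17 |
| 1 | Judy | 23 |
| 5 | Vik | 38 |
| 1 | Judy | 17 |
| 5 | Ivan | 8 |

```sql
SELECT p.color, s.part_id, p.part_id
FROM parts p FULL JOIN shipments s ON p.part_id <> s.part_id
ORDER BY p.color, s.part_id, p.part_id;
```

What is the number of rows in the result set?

30

FULL OUTER JOIN keeps every row from both sides; unmatched rows get NULL for the other side's columns.
Matching on p.part_id <> s.part_id.
Matched pairs: 30; unmatched p rows kept: 0; unmatched s rows kept: 0.
Total: 30 rows.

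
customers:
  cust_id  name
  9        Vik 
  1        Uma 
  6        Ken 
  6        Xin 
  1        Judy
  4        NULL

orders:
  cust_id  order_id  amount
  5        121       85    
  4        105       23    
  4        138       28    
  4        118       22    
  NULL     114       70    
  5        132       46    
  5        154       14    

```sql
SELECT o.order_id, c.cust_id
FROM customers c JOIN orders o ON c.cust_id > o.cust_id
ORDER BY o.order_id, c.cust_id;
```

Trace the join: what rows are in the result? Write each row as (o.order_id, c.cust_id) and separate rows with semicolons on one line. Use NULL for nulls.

(105, 6); (105, 6); (105, 9); (118, 6); (118, 6); (118, 9); (121, 6); (121, 6); (121, 9); (132, 6); (132, 6); (132, 9); (138, 6); (138, 6); (138, 9); (154, 6); (154, 6); (154, 9)

INNER JOIN keeps only pairs where the ON condition holds.
Matching on c.cust_id > o.cust_id. A NULL in a compared column never satisfies the condition.
- cust_id=9: 6 matching o row(s), so 6 row(s) emitted.
- cust_id=1: no matching o row, dropped.
- cust_id=6: 6 matching o row(s), so 6 row(s) emitted.
- cust_id=6: 6 matching o row(s), so 6 row(s) emitted.
- cust_id=1: no matching o row, dropped.
- cust_id=4: no matching o row, dropped.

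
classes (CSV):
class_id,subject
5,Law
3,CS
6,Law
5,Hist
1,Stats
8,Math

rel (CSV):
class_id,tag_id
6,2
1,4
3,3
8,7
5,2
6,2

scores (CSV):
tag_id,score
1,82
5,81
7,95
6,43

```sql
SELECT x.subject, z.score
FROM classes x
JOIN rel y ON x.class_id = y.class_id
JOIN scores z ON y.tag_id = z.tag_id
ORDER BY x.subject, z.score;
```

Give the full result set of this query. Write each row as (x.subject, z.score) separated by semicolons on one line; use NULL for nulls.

Evaluate left to right. First `classes x INNER JOIN rel y` on class_id: 7 row(s).
Then INNER JOIN `scores z` on tag_id: keep only rows whose y.tag_id appears in z.

(Math, 95)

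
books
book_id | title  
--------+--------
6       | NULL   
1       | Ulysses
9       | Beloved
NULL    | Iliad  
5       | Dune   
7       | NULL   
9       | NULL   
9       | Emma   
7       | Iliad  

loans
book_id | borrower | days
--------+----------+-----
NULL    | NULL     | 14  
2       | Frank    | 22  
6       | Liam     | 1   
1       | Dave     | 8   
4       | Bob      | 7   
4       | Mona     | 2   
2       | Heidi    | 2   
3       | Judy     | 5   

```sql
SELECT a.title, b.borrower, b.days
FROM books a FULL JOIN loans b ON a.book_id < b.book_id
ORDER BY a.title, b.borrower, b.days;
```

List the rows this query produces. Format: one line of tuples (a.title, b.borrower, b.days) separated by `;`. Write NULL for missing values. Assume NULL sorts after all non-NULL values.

FULL OUTER JOIN keeps every row from both sides; unmatched rows get NULL for the other side's columns.
Matching on a.book_id < b.book_id. A NULL in a compared column never satisfies the condition.
- book_id=6: no b row matches, row kept with b columns NULL.
- book_id=1: 6 matching b row(s), so 6 row(s) emitted.
- book_id=9: no b row matches, row kept with b columns NULL.
- book_id=NULL: no b row matches, row kept with b columns NULL.
- book_id=5: 1 matching b row(s), so 1 row(s) emitted.
- book_id=7: no b row matches, row kept with b columns NULL.
- book_id=9: no b row matches, row kept with b columns NULL.
- book_id=9: no b row matches, row kept with b columns NULL.
- book_id=7: no b row matches, row kept with b columns NULL.
- 2 row(s) from b found no a partner → padded with NULL.

(Beloved, NULL, NULL); (Dune, Liam, 1); (Emma, NULL, NULL); (Iliad, NULL, NULL); (Iliad, NULL, NULL); (Ulysses, Bob, 7); (Ulysses, Frank, 22); (Ulysses, Heidi, 2); (Ulysses, Judy, 5); (Ulysses, Liam, 1); (Ulysses, Mona, 2); (NULL, Dave, 8); (NULL, NULL, 14); (NULL, NULL, NULL); (NULL, NULL, NULL); (NULL, NULL, NULL)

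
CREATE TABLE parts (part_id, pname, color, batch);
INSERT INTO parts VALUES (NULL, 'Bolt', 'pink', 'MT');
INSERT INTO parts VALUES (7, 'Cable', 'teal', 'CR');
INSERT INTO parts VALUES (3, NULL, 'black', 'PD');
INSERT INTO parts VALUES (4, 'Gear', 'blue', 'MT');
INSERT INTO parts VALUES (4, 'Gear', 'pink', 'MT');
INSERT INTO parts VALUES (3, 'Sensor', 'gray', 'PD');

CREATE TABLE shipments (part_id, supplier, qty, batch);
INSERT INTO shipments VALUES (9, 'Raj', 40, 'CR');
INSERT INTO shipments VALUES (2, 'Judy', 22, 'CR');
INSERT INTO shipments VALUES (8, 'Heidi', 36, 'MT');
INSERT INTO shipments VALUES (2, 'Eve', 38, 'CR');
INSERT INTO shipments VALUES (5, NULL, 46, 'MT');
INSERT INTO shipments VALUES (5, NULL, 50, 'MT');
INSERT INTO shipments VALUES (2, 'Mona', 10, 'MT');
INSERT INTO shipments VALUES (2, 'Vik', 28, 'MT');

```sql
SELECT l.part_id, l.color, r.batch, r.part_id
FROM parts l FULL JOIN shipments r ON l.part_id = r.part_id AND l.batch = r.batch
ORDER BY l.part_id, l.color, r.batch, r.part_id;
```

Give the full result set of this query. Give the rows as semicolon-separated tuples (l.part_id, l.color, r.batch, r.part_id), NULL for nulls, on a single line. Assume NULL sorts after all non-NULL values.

(3, black, NULL, NULL); (3, gray, NULL, NULL); (4, blue, NULL, NULL); (4, pink, NULL, NULL); (7, teal, NULL, NULL); (NULL, pink, NULL, NULL); (NULL, NULL, CR, 2); (NULL, NULL, CR, 2); (NULL, NULL, CR, 9); (NULL, NULL, MT, 2); (NULL, NULL, MT, 2); (NULL, NULL, MT, 5); (NULL, NULL, MT, 5); (NULL, NULL, MT, 8)

FULL OUTER JOIN keeps every row from both sides; unmatched rows get NULL for the other side's columns.
Matching on l.part_id = r.part_id AND l.batch = r.batch. A NULL in a compared column never satisfies the condition.
- part_id=NULL, batch=MT: no r row matches, row kept with r columns NULL.
- part_id=7, batch=CR: no r row matches, row kept with r columns NULL.
- part_id=3, batch=PD: no r row matches, row kept with r columns NULL.
- part_id=4, batch=MT: no r row matches, row kept with r columns NULL.
- part_id=4, batch=MT: no r row matches, row kept with r columns NULL.
- part_id=3, batch=PD: no r row matches, row kept with r columns NULL.
- 8 row(s) from r found no l partner → padded with NULL.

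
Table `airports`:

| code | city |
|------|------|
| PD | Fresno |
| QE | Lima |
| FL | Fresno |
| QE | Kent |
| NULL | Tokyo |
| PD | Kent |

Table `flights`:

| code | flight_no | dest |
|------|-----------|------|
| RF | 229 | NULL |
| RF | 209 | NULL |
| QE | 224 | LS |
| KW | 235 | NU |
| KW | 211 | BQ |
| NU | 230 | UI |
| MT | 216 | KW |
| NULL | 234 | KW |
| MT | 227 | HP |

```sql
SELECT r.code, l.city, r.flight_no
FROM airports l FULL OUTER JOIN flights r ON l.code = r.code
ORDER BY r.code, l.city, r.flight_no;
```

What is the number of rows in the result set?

14

FULL OUTER JOIN keeps every row from both sides; unmatched rows get NULL for the other side's columns.
Matching on l.code = r.code. A NULL in a compared column never satisfies the condition.
- l (code=PD) has no partner → padded with NULL.
- l (code=QE) pairs with 1 row(s) of r.
- l (code=FL) has no partner → padded with NULL.
- l (code=QE) pairs with 1 row(s) of r.
- l (code=NULL) has no partner → padded with NULL.
- l (code=PD) has no partner → padded with NULL.
- plus 8 unmatched r row(s), each kept with NULL l columns.
Total: 2 matched + 12 padded = 14 rows.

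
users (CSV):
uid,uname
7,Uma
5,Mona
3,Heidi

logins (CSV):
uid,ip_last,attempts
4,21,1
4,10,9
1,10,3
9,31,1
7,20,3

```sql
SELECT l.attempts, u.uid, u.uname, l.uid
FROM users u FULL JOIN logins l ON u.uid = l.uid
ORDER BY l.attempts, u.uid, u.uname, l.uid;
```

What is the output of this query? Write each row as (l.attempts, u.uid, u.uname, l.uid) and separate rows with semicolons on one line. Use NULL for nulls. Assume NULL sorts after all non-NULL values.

(1, NULL, NULL, 4); (1, NULL, NULL, 9); (3, 7, Uma, 7); (3, NULL, NULL, 1); (9, NULL, NULL, 4); (NULL, 3, Heidi, NULL); (NULL, 5, Mona, NULL)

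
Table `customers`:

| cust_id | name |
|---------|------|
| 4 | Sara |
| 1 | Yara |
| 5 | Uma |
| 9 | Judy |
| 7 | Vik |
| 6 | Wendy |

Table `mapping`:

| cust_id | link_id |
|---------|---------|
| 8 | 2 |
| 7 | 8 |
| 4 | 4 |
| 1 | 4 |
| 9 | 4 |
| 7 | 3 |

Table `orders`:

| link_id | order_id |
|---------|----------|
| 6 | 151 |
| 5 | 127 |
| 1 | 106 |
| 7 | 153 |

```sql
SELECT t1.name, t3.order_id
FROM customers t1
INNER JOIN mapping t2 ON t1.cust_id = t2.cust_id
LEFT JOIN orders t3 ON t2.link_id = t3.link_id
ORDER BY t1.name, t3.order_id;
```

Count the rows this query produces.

5

Evaluate left to right. First `customers t1 INNER JOIN mapping t2` on cust_id: 5 row(s).
Then LEFT JOIN `orders t3` on link_id: each of those 5 rows is kept; rows whose t2.link_id has no match in t3 get NULL for t3's columns.
Result: 5 row(s).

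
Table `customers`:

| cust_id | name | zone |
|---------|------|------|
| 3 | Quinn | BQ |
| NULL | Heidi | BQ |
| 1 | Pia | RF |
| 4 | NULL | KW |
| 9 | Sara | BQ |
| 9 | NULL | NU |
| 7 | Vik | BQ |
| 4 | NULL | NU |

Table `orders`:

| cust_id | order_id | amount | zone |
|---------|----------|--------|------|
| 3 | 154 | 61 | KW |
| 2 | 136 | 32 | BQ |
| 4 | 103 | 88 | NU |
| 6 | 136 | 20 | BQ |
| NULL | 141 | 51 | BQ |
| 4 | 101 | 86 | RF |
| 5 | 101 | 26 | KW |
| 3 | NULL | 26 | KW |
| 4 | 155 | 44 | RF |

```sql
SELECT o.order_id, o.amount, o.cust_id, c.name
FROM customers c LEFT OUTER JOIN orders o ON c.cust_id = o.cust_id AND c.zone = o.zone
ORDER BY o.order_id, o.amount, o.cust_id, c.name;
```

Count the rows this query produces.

8

LEFT JOIN keeps every row from `customers`; unmatched rows get NULL for `orders`'s columns.
Matching on c.cust_id = o.cust_id AND c.zone = o.zone. A NULL in a compared column never satisfies the condition.
Matched pairs: 1; unmatched c rows kept: 7.
Total: 1 matched + 7 padded = 8 rows.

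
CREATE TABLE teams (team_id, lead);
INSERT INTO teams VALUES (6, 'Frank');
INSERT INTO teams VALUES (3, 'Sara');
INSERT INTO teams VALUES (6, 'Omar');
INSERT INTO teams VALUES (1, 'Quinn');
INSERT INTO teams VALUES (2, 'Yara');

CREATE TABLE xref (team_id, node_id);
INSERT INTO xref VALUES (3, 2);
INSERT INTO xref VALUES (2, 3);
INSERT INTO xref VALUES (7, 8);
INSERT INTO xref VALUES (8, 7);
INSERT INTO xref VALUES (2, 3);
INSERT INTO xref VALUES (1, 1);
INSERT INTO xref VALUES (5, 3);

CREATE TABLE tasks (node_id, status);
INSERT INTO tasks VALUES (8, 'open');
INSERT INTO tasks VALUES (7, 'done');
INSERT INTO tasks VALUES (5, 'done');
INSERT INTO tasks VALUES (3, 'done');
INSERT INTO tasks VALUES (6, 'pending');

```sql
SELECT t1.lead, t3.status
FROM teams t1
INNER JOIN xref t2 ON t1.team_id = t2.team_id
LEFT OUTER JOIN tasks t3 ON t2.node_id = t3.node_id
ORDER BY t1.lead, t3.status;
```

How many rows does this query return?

4

Joins associate left-to-right: teams INNER JOIN xref on team_id gives 4 intermediate row(s).
Then LEFT JOIN `tasks t3` on node_id: each of those 4 rows is kept; rows whose t2.node_id has no match in t3 get NULL for t3's columns.
Result: 4 row(s).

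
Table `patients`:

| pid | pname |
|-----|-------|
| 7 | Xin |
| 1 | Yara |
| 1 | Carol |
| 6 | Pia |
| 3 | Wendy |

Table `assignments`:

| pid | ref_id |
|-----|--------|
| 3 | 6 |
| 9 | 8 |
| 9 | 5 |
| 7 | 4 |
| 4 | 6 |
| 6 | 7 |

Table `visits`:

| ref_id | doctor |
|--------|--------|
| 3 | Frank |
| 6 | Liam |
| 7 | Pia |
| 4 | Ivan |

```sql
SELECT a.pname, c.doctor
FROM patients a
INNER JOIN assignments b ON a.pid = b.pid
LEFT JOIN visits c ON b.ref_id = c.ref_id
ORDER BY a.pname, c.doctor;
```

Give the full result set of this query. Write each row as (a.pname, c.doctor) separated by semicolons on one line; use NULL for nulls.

(Pia, Pia); (Wendy, Liam); (Xin, Ivan)

Evaluate left to right. First `patients a INNER JOIN assignments b` on pid: 3 row(s).
Then LEFT JOIN `visits c` on ref_id: each of those 3 rows is kept; rows whose b.ref_id has no match in c get NULL for c's columns.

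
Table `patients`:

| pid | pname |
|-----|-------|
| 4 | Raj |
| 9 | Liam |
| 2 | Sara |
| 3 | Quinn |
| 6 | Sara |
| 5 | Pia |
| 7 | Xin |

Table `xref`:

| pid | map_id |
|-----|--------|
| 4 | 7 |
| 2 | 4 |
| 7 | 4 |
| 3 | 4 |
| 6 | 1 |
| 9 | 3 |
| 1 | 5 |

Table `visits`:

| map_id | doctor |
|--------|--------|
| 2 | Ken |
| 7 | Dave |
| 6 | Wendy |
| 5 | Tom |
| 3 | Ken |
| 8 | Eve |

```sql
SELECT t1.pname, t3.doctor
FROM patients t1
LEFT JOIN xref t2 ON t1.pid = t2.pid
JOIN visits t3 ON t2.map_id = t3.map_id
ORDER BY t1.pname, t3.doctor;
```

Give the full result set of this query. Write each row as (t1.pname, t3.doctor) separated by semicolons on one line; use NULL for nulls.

Evaluate left to right. First `patients t1 LEFT JOIN xref t2` on pid: 7 row(s).
Then INNER JOIN `visits t3` on map_id: keep only rows whose t2.map_id appears in t3.

(Liam, Ken); (Raj, Dave)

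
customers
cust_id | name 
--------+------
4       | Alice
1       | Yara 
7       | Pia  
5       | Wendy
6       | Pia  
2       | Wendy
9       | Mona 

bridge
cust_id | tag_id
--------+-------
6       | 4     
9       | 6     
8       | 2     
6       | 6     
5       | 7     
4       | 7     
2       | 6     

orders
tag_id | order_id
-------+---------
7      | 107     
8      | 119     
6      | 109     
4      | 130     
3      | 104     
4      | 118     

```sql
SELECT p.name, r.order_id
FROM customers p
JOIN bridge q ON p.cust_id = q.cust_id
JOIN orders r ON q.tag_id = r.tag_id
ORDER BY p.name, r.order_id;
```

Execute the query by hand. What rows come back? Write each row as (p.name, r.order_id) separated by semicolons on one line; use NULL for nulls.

Evaluate left to right. First `customers p INNER JOIN bridge q` on cust_id: 6 row(s).
Then INNER JOIN `orders r` on tag_id: keep only rows whose q.tag_id appears in r.

(Alice, 107); (Mona, 109); (Pia, 109); (Pia, 118); (Pia, 130); (Wendy, 107); (Wendy, 109)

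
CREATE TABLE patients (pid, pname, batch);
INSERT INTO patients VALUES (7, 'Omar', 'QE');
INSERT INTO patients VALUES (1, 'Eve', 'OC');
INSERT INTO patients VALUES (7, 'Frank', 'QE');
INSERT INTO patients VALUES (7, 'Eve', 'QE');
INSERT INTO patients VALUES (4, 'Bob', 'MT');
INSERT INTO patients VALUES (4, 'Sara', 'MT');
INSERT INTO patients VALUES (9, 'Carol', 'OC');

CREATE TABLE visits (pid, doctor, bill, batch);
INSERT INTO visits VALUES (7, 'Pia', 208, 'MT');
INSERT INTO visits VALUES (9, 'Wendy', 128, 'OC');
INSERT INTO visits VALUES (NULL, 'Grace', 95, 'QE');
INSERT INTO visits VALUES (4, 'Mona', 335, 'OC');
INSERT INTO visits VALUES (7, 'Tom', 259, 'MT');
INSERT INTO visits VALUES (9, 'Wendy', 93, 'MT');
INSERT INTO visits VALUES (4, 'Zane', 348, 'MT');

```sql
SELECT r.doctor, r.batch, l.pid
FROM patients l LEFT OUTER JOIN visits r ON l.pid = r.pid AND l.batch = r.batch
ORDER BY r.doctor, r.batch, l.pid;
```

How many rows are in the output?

LEFT JOIN keeps every row from `patients`; unmatched rows get NULL for `visits`'s columns.
Matching on l.pid = r.pid AND l.batch = r.batch. A NULL in a compared column never satisfies the condition.
Matched pairs: 3; unmatched l rows kept: 4.
Total: 3 matched + 4 padded = 7 rows.

7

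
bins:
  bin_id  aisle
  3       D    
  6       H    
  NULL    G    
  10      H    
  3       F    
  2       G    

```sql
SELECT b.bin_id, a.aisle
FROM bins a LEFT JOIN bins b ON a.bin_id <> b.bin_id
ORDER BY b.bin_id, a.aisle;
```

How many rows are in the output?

LEFT JOIN keeps every row from `bins a`; unmatched rows get NULL for `bins b`'s columns.
Matching on a.bin_id <> b.bin_id. A NULL in a compared column never satisfies the condition.
- bin_id=3: 3 matching b row(s), so 3 row(s) emitted.
- bin_id=6: 4 matching b row(s), so 4 row(s) emitted.
- bin_id=NULL: no b row matches, row kept with b columns NULL.
- bin_id=10: 4 matching b row(s), so 4 row(s) emitted.
- bin_id=3: 3 matching b row(s), so 3 row(s) emitted.
- bin_id=2: 4 matching b row(s), so 4 row(s) emitted.
Total: 18 matched + 1 padded = 19 rows.

19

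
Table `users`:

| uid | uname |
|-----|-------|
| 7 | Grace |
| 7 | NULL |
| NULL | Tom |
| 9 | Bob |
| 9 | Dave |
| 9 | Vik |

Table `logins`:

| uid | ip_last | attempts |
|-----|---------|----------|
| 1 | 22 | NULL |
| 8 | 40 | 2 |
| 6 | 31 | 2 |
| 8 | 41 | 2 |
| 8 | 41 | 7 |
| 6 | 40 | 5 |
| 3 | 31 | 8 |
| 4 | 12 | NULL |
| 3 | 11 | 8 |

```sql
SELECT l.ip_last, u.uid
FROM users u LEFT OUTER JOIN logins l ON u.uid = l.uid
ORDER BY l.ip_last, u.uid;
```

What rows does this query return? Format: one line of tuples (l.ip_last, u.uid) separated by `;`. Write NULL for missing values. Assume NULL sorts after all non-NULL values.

(NULL, 7); (NULL, 7); (NULL, 9); (NULL, 9); (NULL, 9); (NULL, NULL)

LEFT JOIN keeps every row from `users`; unmatched rows get NULL for `logins`'s columns.
Matching on u.uid = l.uid. A NULL in a compared column never satisfies the condition.
- uid=7: no l row matches, row kept with l columns NULL.
- uid=7: no l row matches, row kept with l columns NULL.
- uid=NULL: no l row matches, row kept with l columns NULL.
- uid=9: no l row matches, row kept with l columns NULL.
- uid=9: no l row matches, row kept with l columns NULL.
- uid=9: no l row matches, row kept with l columns NULL.
After projecting and ordering:
l.ip_last | u.uid
NULL | 7
NULL | 7
NULL | 9
NULL | 9
NULL | 9
NULL | NULL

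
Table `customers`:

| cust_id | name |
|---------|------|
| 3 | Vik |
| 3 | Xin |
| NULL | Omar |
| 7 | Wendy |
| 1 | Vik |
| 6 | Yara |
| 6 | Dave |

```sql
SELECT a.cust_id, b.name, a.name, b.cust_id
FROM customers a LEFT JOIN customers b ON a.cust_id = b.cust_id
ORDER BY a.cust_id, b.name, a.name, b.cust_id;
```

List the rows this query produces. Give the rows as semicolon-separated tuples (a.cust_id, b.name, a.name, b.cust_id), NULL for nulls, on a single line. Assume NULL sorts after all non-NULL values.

(1, Vik, Vik, 1); (3, Vik, Vik, 3); (3, Vik, Xin, 3); (3, Xin, Vik, 3); (3, Xin, Xin, 3); (6, Dave, Dave, 6); (6, Dave, Yara, 6); (6, Yara, Dave, 6); (6, Yara, Yara, 6); (7, Wendy, Wendy, 7); (NULL, NULL, Omar, NULL)

LEFT JOIN keeps every row from `customers a`; unmatched rows get NULL for `customers b`'s columns.
Matching on a.cust_id = b.cust_id. A NULL in a compared column never satisfies the condition.
Matched pairs: 10; unmatched a rows kept: 1.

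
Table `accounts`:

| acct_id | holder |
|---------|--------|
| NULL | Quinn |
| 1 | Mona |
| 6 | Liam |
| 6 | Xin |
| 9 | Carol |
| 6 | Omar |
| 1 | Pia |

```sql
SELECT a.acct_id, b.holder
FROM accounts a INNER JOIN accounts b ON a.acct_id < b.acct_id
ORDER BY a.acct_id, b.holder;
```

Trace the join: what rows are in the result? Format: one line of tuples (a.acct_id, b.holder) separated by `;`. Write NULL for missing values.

(1, Carol); (1, Carol); (1, Liam); (1, Liam); (1, Omar); (1, Omar); (1, Xin); (1, Xin); (6, Carol); (6, Carol); (6, Carol)

INNER JOIN keeps only pairs where the ON condition holds.
Matching on a.acct_id < b.acct_id. A NULL in a compared column never satisfies the condition.
- a (acct_id=NULL) has no partner → excluded.
- a (acct_id=1) pairs with 4 row(s) of b.
- a (acct_id=6) pairs with 1 row(s) of b.
- a (acct_id=6) pairs with 1 row(s) of b.
- a (acct_id=9) has no partner → excluded.
- a (acct_id=6) pairs with 1 row(s) of b.
- a (acct_id=1) pairs with 4 row(s) of b.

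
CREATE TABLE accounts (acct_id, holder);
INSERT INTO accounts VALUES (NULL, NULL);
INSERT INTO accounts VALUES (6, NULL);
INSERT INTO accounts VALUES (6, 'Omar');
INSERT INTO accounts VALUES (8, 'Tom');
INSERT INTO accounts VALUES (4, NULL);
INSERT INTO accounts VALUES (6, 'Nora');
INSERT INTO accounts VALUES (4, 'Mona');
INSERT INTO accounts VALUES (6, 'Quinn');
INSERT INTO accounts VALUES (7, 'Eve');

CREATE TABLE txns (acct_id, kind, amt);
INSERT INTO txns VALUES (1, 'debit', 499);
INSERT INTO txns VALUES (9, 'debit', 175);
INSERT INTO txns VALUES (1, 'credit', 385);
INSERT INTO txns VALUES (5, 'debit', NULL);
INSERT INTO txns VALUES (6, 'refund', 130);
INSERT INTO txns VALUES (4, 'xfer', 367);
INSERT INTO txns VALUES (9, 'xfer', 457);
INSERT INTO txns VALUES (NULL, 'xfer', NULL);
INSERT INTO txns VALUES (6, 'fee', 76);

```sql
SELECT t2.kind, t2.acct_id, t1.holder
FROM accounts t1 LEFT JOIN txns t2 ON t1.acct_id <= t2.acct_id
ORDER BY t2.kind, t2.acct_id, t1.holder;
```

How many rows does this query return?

33

LEFT JOIN keeps every row from `accounts`; unmatched rows get NULL for `txns`'s columns.
Matching on t1.acct_id <= t2.acct_id. A NULL in a compared column never satisfies the condition.
- acct_id=NULL: no t2 row matches, row kept with t2 columns NULL.
- acct_id=6: 4 matching t2 row(s), so 4 row(s) emitted.
- acct_id=6: 4 matching t2 row(s), so 4 row(s) emitted.
- acct_id=8: 2 matching t2 row(s), so 2 row(s) emitted.
- acct_id=4: 6 matching t2 row(s), so 6 row(s) emitted.
- acct_id=6: 4 matching t2 row(s), so 4 row(s) emitted.
- acct_id=4: 6 matching t2 row(s), so 6 row(s) emitted.
- acct_id=6: 4 matching t2 row(s), so 4 row(s) emitted.
- acct_id=7: 2 matching t2 row(s), so 2 row(s) emitted.
Total: 32 matched + 1 padded = 33 rows.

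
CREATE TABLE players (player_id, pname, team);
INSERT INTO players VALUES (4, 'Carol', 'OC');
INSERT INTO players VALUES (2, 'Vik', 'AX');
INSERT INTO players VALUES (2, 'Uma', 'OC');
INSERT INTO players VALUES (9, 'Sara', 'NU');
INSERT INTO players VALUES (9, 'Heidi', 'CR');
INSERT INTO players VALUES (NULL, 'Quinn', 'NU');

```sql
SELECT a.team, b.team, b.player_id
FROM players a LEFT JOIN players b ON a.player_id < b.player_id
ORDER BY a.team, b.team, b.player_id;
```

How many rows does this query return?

11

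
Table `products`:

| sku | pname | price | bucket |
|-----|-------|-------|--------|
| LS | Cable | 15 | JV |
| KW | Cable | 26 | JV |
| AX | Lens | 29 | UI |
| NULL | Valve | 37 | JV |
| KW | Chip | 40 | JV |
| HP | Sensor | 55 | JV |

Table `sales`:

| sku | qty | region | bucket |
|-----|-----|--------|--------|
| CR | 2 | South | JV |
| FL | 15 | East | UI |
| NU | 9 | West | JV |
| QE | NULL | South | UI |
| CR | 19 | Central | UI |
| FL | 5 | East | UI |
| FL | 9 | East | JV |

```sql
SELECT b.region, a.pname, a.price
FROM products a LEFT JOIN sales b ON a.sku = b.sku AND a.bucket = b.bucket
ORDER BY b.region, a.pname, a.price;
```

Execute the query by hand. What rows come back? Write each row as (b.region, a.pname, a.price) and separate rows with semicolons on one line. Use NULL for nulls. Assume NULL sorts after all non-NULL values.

(NULL, Cable, 15); (NULL, Cable, 26); (NULL, Chip, 40); (NULL, Lens, 29); (NULL, Sensor, 55); (NULL, Valve, 37)

LEFT JOIN keeps every row from `products`; unmatched rows get NULL for `sales`'s columns.
Matching on a.sku = b.sku AND a.bucket = b.bucket. A NULL in a compared column never satisfies the condition.
- sku=LS, bucket=JV: no b row matches, row kept with b columns NULL.
- sku=KW, bucket=JV: no b row matches, row kept with b columns NULL.
- sku=AX, bucket=UI: no b row matches, row kept with b columns NULL.
- sku=NULL, bucket=JV: no b row matches, row kept with b columns NULL.
- sku=KW, bucket=JV: no b row matches, row kept with b columns NULL.
- sku=HP, bucket=JV: no b row matches, row kept with b columns NULL.
After projecting and ordering:
b.region | a.pname | a.price
NULL | Cable | 15
NULL | Cable | 26
NULL | Chip | 40
NULL | Lens | 29
NULL | Sensor | 55
NULL | Valve | 37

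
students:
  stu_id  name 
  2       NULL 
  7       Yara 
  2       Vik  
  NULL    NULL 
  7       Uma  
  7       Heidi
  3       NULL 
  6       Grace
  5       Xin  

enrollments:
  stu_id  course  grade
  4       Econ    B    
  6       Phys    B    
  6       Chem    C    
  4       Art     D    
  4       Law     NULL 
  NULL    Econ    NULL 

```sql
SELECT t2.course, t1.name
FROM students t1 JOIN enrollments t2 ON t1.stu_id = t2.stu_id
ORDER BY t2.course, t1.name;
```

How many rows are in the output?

INNER JOIN keeps only pairs where the ON condition holds.
Matching on t1.stu_id = t2.stu_id. A NULL in a compared column never satisfies the condition.
Matched pairs: 2.
Total: 2 rows.

2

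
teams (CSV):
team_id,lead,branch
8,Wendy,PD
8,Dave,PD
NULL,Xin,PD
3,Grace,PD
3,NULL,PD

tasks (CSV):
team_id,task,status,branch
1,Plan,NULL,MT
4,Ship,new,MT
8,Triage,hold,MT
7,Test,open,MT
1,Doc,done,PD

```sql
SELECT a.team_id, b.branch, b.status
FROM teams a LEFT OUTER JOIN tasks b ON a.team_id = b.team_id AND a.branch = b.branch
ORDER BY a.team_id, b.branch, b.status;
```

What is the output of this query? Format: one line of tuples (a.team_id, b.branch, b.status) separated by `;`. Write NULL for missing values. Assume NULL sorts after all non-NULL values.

LEFT JOIN keeps every row from `teams`; unmatched rows get NULL for `tasks`'s columns.
Matching on a.team_id = b.team_id AND a.branch = b.branch. A NULL in a compared column never satisfies the condition.
- a (team_id=8, branch=PD) has no partner → padded with NULL.
- a (team_id=8, branch=PD) has no partner → padded with NULL.
- a (team_id=NULL, branch=PD) has no partner → padded with NULL.
- a (team_id=3, branch=PD) has no partner → padded with NULL.
- a (team_id=3, branch=PD) has no partner → padded with NULL.
After projecting and ordering:
a.team_id | b.branch | b.status
3 | NULL | NULL
3 | NULL | NULL
8 | NULL | NULL
8 | NULL | NULL
NULL | NULL | NULL

(3, NULL, NULL); (3, NULL, NULL); (8, NULL, NULL); (8, NULL, NULL); (NULL, NULL, NULL)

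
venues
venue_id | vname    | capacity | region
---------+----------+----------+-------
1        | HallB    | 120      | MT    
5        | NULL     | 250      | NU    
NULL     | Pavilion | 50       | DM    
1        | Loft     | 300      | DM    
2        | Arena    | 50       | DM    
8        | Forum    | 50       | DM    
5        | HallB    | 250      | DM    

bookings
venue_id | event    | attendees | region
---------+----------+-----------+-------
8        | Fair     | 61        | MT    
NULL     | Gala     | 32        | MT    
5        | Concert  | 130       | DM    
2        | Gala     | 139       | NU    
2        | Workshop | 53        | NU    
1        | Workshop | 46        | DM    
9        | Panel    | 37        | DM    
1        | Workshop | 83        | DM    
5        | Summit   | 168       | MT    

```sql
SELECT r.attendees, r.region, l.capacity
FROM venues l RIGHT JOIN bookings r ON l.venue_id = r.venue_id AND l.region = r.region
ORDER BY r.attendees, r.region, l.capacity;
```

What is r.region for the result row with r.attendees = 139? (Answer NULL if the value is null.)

RIGHT JOIN keeps every row from `bookings`; unmatched rows get NULL for `venues`'s columns.
Matching on l.venue_id = r.venue_id AND l.region = r.region. A NULL in a compared column never satisfies the condition.
- l row (venue_id=1, region=MT): no match.
- l row (venue_id=5, region=NU): no match.
- l row (venue_id=NULL, region=DM): no match.
- l row (venue_id=1, region=DM): matches 2 r row(s) → 2 output row(s).
- l row (venue_id=2, region=DM): no match.
- l row (venue_id=8, region=DM): no match.
- l row (venue_id=5, region=DM): matches 1 r row(s) → 1 output row(s).
- plus 6 unmatched r row(s), each kept with NULL l columns.

NU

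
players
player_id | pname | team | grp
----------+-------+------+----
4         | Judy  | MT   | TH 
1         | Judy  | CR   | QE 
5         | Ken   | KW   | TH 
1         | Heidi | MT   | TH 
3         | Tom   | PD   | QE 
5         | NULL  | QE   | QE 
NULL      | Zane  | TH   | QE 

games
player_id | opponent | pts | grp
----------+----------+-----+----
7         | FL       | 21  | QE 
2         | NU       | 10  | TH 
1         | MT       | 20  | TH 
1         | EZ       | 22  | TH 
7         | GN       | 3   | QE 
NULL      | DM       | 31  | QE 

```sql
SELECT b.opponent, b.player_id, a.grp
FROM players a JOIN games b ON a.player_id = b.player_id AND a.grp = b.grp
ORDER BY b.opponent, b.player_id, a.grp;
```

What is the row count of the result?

INNER JOIN keeps only pairs where the ON condition holds.
Matching on a.player_id = b.player_id AND a.grp = b.grp. A NULL in a compared column never satisfies the condition.
- a row (player_id=4, grp=TH): no match → dropped.
- a row (player_id=1, grp=QE): no match → dropped.
- a row (player_id=5, grp=TH): no match → dropped.
- a row (player_id=1, grp=TH): matches 2 b row(s) → 2 output row(s).
- a row (player_id=3, grp=QE): no match → dropped.
- a row (player_id=5, grp=QE): no match → dropped.
- a row (player_id=NULL, grp=QE): no match → dropped.
Total: 2 rows.

2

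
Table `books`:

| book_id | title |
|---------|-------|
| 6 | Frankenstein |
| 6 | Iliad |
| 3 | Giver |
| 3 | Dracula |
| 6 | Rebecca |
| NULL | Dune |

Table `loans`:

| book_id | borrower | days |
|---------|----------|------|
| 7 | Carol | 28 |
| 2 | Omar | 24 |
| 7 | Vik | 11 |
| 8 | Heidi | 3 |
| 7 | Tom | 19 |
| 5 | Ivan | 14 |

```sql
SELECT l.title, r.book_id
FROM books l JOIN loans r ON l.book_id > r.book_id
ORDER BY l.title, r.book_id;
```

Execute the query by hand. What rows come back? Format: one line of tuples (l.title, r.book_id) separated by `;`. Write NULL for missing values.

INNER JOIN keeps only pairs where the ON condition holds.
Matching on l.book_id > r.book_id. A NULL in a compared column never satisfies the condition.
- book_id=6: 2 matching r row(s), so 2 row(s) emitted.
- book_id=6: 2 matching r row(s), so 2 row(s) emitted.
- book_id=3: 1 matching r row(s), so 1 row(s) emitted.
- book_id=3: 1 matching r row(s), so 1 row(s) emitted.
- book_id=6: 2 matching r row(s), so 2 row(s) emitted.
- book_id=NULL: no matching r row, dropped.
After projecting and ordering:
l.title | r.book_id
Dracula | 2
Frankenstein | 2
Frankenstein | 5
Giver | 2
Iliad | 2
Iliad | 5
Rebecca | 2
Rebecca | 5

(Dracula, 2); (Frankenstein, 2); (Frankenstein, 5); (Giver, 2); (Iliad, 2); (Iliad, 5); (Rebecca, 2); (Rebecca, 5)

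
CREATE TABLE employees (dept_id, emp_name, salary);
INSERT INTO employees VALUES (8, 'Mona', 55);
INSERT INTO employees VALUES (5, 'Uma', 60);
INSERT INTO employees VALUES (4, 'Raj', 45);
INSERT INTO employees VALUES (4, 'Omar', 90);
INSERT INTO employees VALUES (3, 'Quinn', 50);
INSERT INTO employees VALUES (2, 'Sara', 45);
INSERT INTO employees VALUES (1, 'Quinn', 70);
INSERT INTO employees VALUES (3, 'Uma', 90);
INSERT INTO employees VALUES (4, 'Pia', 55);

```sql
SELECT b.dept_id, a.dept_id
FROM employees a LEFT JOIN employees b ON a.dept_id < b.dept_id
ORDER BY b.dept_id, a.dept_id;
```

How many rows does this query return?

LEFT JOIN keeps every row from `employees a`; unmatched rows get NULL for `employees b`'s columns.
Matching on a.dept_id < b.dept_id.
- a (dept_id=8) has no partner → padded with NULL.
- a (dept_id=5) pairs with 1 row(s) of b.
- a (dept_id=4) pairs with 2 row(s) of b.
- a (dept_id=4) pairs with 2 row(s) of b.
- a (dept_id=3) pairs with 5 row(s) of b.
- a (dept_id=2) pairs with 7 row(s) of b.
- a (dept_id=1) pairs with 8 row(s) of b.
- a (dept_id=3) pairs with 5 row(s) of b.
- a (dept_id=4) pairs with 2 row(s) of b.
Total: 32 matched + 1 padded = 33 rows.

33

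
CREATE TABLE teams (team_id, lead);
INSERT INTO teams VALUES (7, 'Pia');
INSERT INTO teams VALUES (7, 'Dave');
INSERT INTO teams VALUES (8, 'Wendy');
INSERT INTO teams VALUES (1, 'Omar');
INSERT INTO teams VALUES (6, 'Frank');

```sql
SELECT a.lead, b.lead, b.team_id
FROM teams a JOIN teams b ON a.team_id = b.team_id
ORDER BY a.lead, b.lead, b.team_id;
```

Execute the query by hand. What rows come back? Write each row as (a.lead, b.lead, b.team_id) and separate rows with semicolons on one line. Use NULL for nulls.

INNER JOIN keeps only pairs where the ON condition holds.
Matching on a.team_id = b.team_id.
- a[0] team_id=7 → 2 match(es) in b → 2 row(s).
- a[1] team_id=7 → 2 match(es) in b → 2 row(s).
- a[2] team_id=8 → 1 match(es) in b → 1 row(s).
- a[3] team_id=1 → 1 match(es) in b → 1 row(s).
- a[4] team_id=6 → 1 match(es) in b → 1 row(s).
After projecting and ordering:
a.lead | b.lead | b.team_id
Dave | Dave | 7
Dave | Pia | 7
Frank | Frank | 6
Omar | Omar | 1
Pia | Dave | 7
Pia | Pia | 7
Wendy | Wendy | 8

(Dave, Dave, 7); (Dave, Pia, 7); (Frank, Frank, 6); (Omar, Omar, 1); (Pia, Dave, 7); (Pia, Pia, 7); (Wendy, Wendy, 8)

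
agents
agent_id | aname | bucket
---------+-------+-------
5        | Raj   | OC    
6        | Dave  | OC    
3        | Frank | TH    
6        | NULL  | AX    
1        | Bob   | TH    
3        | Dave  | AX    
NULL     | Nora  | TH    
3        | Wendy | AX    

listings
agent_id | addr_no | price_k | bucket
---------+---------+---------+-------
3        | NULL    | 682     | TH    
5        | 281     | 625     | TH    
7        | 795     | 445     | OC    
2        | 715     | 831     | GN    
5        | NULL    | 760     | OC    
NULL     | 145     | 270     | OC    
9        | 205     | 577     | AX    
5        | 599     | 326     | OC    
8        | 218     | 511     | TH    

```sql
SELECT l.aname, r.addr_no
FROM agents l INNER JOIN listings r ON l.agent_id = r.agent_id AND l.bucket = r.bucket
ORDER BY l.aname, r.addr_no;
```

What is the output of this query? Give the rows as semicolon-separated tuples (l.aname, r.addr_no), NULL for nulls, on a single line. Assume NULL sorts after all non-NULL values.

INNER JOIN keeps only pairs where the ON condition holds.
Matching on l.agent_id = r.agent_id AND l.bucket = r.bucket. A NULL in a compared column never satisfies the condition.
Matched pairs: 3.

(Frank, NULL); (Raj, 599); (Raj, NULL)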